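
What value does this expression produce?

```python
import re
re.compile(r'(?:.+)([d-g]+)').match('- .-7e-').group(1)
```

'e'

Pattern: one or more of any character (non-capturing group); then one or more of a character in [d-g] (captured).
With `match`, the pattern is implicitly anchored at the beginning.
The match spans [0:6] → '- .-7e'.
Captured: group 1 = 'e'.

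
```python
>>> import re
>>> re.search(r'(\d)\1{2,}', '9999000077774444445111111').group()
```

The backreference `\1` re-matches whatever the first group consumed, character for character.
`search` walks the string left to right and returns the first match it finds.
The match spans [0:4] → '9999'.
Captured: group 1 = '9'.

'9999'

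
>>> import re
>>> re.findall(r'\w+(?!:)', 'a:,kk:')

['k']

The negative lookaround is zero-width — it rules out positions where the adjacent text would match, without consuming anything.
Scanning left to right: at [3:4] → 'k'.
Since nothing is captured, `findall` lists the 1 matched substring directly.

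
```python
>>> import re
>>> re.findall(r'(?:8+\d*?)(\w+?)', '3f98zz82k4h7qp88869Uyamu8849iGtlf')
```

The pattern matches one or more of the literal '8', then zero or more of a digit (lazy) (non-capturing group); then one or more of a word character (lazy) (captured).
Scanning left to right: at [3:5] match '8z', group 1 = 'z'; at [6:8] match '82', group 1 = '2'; at [14:18] match '8886', group 1 = '6'; at [24:27] match '884', group 1 = '4'.
`findall` collects group 1 from each match (4 total).

['z', '2', '6', '4']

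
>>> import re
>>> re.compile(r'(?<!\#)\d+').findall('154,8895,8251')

['154', '8895', '8251']

A negative assertion filters positions out without eating any characters.
`findall` yields the raw match text (3 of them) because the pattern has no groups.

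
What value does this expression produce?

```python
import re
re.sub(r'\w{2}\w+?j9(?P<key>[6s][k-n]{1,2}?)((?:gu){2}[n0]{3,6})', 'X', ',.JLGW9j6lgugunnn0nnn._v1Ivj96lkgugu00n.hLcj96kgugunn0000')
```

Pattern: exactly 2 of a word character, then one or more of a word character (lazy), then the literal 'j9'; then one of [6s], then 1 to 2 of a character in [k-n] (lazy) (captured as 'key'); then the literal 'gu' repeated 2 times, then 3 to 6 of one of [n0] (captured).
`sub` substitutes 'X' at each match site.

',.JLGW9j6lgugunnn0nnn.X.X'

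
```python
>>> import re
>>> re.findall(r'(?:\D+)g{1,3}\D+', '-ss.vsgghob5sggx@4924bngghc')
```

['-ss.vsgghob', 'sggx@', 'bngghc']

This matches one or more of a non-digit (non-capturing group); then 1 to 3 of a literal 'g', then one or more of a non-digit.
Matches: at [0:11] → '-ss.vsgghob'; at [12:17] → 'sggx@'; at [21:27] → 'bngghc'.
With no groups in the pattern, `findall` gives back each whole match — 3 here.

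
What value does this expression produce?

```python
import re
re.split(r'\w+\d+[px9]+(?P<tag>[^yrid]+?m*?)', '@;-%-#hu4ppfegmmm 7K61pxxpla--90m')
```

The pattern matches one or more of a word character, then one or more of a digit, then one or more of one of [px9]; then one or more of any character except [yrid] (lazy), then zero or more of the literal 'm' (lazy) (captured as 'tag').
Because the pattern has a capturing group, `split` also inserts each captured text between the pieces.

['@;-%-#', 'f', 'egmmm ', 'l', 'a--90m']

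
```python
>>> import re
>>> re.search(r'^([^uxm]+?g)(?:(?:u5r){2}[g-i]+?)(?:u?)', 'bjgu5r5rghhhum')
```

None

Pattern: anchored at the start of the string; then one or more of any character except [uxm] (lazy), then the literal 'g' (captured); then the literal 'u5r' repeated 2 times, then one or more of a character in [g-i] (lazy) (non-capturing group); then optionally a literal 'u' (non-capturing group).
`re.search` scans for the first position where the pattern succeeds.
Here the pattern never matches, so the call returns None.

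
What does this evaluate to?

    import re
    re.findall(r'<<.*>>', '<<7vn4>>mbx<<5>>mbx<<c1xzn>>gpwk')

['<<7vn4>>mbx<<5>>mbx<<c1xzn>>']

Since nothing is captured, `findall` lists the 1 matched substring directly.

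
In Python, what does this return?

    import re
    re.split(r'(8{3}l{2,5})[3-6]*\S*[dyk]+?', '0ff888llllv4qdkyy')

Pattern: exactly 3 of a literal '8', then 2 to 5 of a literal 'l' (captured); then zero or more of a character in [3-6], then zero or more of a non-whitespace character, then one or more of one of [dyk] (lazy).
`re.split` interleaves the captured-group text with the surrounding fragments.

['0ff', '888llll', '']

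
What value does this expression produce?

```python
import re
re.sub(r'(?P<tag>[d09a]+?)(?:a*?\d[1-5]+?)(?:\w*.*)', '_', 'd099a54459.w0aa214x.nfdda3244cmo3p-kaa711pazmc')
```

'_'

This matches one or more of one of [d09a] (lazy) (captured as 'tag'); then zero or more of the literal 'a' (lazy), then a digit, then one or more of a character in [1-5] (lazy) (non-capturing group); then zero or more of a word character, then zero or more of any character (non-capturing group).
Matches: at [0:46] → 'd099a54459.w0aa214x.nfdda3244cmo3p-kaa711pazmc'.
Each match is replaced by '_'.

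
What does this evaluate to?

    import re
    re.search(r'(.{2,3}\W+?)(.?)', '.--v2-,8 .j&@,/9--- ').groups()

('.--', 'v')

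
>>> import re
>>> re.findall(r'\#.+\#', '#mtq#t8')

['#mtq#']

No capturing groups, so `findall` returns the 1 full match string.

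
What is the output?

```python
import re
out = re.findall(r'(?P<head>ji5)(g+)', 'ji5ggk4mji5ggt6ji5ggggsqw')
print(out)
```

This matches the literal 'ji', then the literal '5' (captured as 'head'); then one or more of a literal 'g' (captured).
Scanning left to right: at [0:5] match 'ji5gg', groups = ('ji5', 'gg'); at [8:13] match 'ji5gg', groups = ('ji5', 'gg'); at [15:22] match 'ji5gggg', groups = ('ji5', 'gggg').
`findall` packs the 2 group values into a tuple for every match.

[('ji5', 'gg'), ('ji5', 'gg'), ('ji5', 'gggg')]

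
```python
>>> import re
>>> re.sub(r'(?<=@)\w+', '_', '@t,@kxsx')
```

'@_,@_'

Because the assertion is zero-width, the text it checks is not consumed and won't appear in the result.
Matches: at [1:2] → 't'; at [4:8] → 'kxsx'.
Every occurrence is swapped for '_'.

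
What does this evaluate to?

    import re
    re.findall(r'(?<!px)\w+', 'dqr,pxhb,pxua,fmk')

['dqr', 'pxhb', 'pxua', 'fmk']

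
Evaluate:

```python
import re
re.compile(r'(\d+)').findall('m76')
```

['76']

This matches one or more of a digit (captured).
With a single group, `findall` returns only what that group captured — 1 item.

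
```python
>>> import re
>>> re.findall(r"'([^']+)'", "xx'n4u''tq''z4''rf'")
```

['n4u', 'tq', 'z4', 'rf']

One capturing group, so `findall` returns just the captured substring from each match — 4 in all.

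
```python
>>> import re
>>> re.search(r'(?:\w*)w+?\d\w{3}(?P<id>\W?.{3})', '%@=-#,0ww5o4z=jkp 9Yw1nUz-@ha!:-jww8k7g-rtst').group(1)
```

'=jkp'

The pattern matches zero or more of a word character (non-capturing group); then one or more of a literal 'w' (lazy); then a digit, then exactly 3 of a word character; then optionally a non-word character, then exactly 3 of any character (captured as 'id').
`re.search` tries every starting position until one works.
The match spans [6:17] → '0ww5o4z=jkp'.
Captured: group 1 = '=jkp'.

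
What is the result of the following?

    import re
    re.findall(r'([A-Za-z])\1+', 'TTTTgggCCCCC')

['T', 'g', 'C']

`\1` is not a pattern — it's the concrete string captured by group 1, re-applied verbatim.
`findall` collects group 1 from each match (3 total).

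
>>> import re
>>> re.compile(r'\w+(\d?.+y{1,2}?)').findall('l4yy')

With a single group, `findall` returns only what that group captured — 1 item.

['yy']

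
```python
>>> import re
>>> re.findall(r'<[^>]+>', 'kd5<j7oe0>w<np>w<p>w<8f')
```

Matches: at [3:10] → '<j7oe0>'; at [11:15] → '<np>'; at [16:19] → '<p>'.
Since nothing is captured, `findall` lists the 3 matched substrings directly.

['<j7oe0>', '<np>', '<p>']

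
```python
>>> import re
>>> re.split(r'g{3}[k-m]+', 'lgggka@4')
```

The pattern matches exactly 3 of a literal 'g'; then one or more of a character in [k-m].
Matches to split on: at [1:5] → 'gggk'.
Splitting on the pattern gives 2 pieces.

['l', 'a@4']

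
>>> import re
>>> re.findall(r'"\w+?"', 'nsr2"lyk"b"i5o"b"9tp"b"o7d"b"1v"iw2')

Matches: at [4:9] → '"lyk"'; at [10:15] → '"i5o"'; at [16:21] → '"9tp"'; at [22:27] → '"o7d"'; at [28:32] → '"1v"'.
With no groups in the pattern, `findall` gives back each whole match — 5 here.

['"lyk"', '"i5o"', '"9tp"', '"o7d"', '"1v"']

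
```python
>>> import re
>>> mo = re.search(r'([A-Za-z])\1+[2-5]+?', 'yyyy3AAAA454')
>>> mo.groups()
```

After group 1 captures some text, `\1` only succeeds where that same text appears again.
`re.search` tries every starting position until one works.
The match spans [0:5] → 'yyyy3'.
Captured: group 1 = 'y'.

('y',)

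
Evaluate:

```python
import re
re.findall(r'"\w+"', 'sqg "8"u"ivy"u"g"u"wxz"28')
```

['"8"', '"ivy"', '"g"', '"wxz"']

Walking the string: at [4:7] → '"8"'; at [8:13] → '"ivy"'; at [14:17] → '"g"'; at [18:23] → '"wxz"'.
No capturing groups, so `findall` returns the 4 full match strings.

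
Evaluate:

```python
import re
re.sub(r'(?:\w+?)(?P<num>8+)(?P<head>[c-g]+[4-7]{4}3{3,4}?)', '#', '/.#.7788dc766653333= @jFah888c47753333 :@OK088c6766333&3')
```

'/.#.7788dc766653333= @#3 :@#&3'

The pattern matches one or more of a word character (lazy) (non-capturing group); then one or more of a literal '8' (captured as 'num'); then one or more of a character in [c-g], then exactly 4 of a character in [4-7], then 3 to 4 of the literal '3' (lazy) (captured as 'head').
With the lazy modifier that quantifier settles for the fewest repetitions that let the rest of the pattern succeed (the atoms after it are unaffected and can still be greedy).
Matches: at [22:37] → 'jFah888c4775333'; at [41:54] → 'OK088c6766333'.
Every occurrence is swapped for '#'.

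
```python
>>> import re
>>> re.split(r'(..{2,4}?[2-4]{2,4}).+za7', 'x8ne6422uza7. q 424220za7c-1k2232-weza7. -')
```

['', 'x8ne6422', '. -']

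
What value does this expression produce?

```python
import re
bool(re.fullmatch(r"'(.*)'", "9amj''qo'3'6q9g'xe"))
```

False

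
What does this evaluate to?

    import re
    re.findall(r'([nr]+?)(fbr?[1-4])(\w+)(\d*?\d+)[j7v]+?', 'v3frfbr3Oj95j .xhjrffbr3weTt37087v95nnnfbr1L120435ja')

This matches one or more of one of [nr] (lazy) (captured); then the literal 'fb', then optionally a literal 'r', then a character in [1-4] (captured); then one or more of a word character (captured); then zero or more of a digit (lazy), then one or more of a digit (captured); then one or more of one of [j7v] (lazy).
Matches: at [3:13] match 'rfbr3Oj95j', groups = ('r', 'fbr3', 'Oj9', '5'); at [36:51] match 'nnnfbr1L120435j', groups = ('nnn', 'fbr1', 'L12043', '5').
`findall` packs the 4 group values into a tuple for every match.

[('r', 'fbr3', 'Oj9', '5'), ('nnn', 'fbr1', 'L12043', '5')]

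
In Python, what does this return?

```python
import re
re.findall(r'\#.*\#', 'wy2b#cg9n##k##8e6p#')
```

['#cg9n##k##8e6p#']

Matches: at [4:19] → '#cg9n##k##8e6p#'.
No capturing groups, so `findall` returns the 1 full match string.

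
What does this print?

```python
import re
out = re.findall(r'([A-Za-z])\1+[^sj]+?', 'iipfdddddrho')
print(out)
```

['i', 'd']

`\1` has to match the exact text group 1 already captured.
Walking the string: at [0:3] match 'iip', group 1 = 'i'; at [4:10] match 'dddddr', group 1 = 'd'.
Because there's exactly one group, `findall` drops the full match and keeps group 1 from each hit.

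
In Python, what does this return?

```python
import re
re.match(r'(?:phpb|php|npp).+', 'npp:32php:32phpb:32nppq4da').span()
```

With `match`, the pattern is implicitly anchored at the beginning.
The match spans [0:26] → 'npp:32php:32phpb:32nppq4da'.

(0, 26)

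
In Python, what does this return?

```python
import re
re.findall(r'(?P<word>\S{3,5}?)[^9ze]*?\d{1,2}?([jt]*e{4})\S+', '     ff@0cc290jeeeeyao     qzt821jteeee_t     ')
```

Multiple groups make `findall` return tuples — one 2-tuple for each match.

[('ff@', 'jeeee'), ('qzt', 'jteeee')]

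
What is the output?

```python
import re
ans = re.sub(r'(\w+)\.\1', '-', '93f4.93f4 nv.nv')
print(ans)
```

- -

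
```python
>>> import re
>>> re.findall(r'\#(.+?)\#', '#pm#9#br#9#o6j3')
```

Because the quantifier is non-greedy, it stops expanding at the earliest point where the rest of the pattern can succeed.
Matches: at [0:4] match '#pm#', group 1 = 'pm'; at [5:9] match '#br#', group 1 = 'br'.
With a single group, `findall` returns only what that group captured — 2 items.

['pm', 'br']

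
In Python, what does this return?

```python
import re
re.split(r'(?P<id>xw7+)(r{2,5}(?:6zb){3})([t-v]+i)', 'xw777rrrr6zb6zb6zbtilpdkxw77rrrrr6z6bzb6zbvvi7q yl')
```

Pattern: the literal 'xw', then one or more of the literal '7' (captured as 'id'); then 2 to 5 of the literal 'r', then the literal '6zb' repeated 3 times (captured); then one or more of a character in [t-v], then the literal 'i' (captured).
Matches to split on: at [0:20] → 'xw777rrrr6zb6zb6zbti'.
`re.split` interleaves the captured-group text with the surrounding fragments.

['', 'xw777', 'rrrr6zb6zb6zb', 'ti', 'lpdkxw77rrrrr6z6bzb6zbvvi7q yl']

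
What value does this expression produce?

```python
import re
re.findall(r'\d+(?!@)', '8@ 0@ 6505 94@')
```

['6505', '9']

Because the assertion is negative and zero-width, positions next to the forbidden text are skipped.
With no groups in the pattern, `findall` gives back each whole match — 2 here.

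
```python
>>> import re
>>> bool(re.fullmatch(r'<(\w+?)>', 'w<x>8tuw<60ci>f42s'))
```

`re.fullmatch` is like wrapping the pattern in `^…$` (in single-line mode).
Here there's no way to consume every character, so the call returns None, and `bool(None)` is False.

False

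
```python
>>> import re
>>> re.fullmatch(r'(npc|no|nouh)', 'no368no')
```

`fullmatch` succeeds only if the pattern covers the string from start to end.
Here the pattern can't cover the whole string, so the call returns None.

None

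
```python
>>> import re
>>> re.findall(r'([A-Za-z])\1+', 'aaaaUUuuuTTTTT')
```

A backreference is literal: `\1` must see the identical characters the first group matched.
Scanning left to right: at [0:4] match 'aaaa', group 1 = 'a'; at [4:6] match 'UU', group 1 = 'U'; at [6:9] match 'uuu', group 1 = 'u'; at [9:14] match 'TTTTT', group 1 = 'T'.
Because there's exactly one group, `findall` drops the full match and keeps group 1 from each hit.

['a', 'U', 'u', 'T']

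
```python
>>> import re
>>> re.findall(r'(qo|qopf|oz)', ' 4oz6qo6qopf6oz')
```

Branches in `(...|...)` are attempted left-to-right; the first branch that allows the whole pattern to succeed is taken.
Because there's exactly one group, `findall` drops the full match and keeps group 1 from each hit.

['oz', 'qo', 'qo', 'oz']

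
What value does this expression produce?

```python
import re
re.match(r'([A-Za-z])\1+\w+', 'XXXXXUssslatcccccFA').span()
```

(0, 19)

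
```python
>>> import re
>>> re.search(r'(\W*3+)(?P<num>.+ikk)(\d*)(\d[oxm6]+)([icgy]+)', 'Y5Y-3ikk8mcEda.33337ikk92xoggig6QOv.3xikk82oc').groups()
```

This matches zero or more of a non-word character, then one or more of the literal '3' (captured); then one or more of any character, then the literal 'ikk' (captured as 'num'); then zero or more of a digit (captured); then a digit, then one or more of one of [oxm6] (captured); then one or more of one of [icgy] (captured).
`re.search` scans for the first position where the pattern succeeds.
The match spans [3:45] → '-3ikk8mcEda.33337ikk92xoggig6QOv.3xikk82oc'.
Captured: group 1 = '-3', group 2 = 'ikk8mcEda.33337ikk92xoggig6QOv.3xikk', group 3 = '8', group 4 = '2o', group 5 = 'c'.

('-3', 'ikk8mcEda.33337ikk92xoggig6QOv.3xikk', '8', '2o', 'c')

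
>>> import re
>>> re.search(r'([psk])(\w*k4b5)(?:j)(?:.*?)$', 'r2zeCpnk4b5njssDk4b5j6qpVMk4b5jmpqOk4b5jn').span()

(5, 41)

The match spans [5:41] → 'pnk4b5njssDk4b5j6qpVMk4b5jmpqOk4b5jn'.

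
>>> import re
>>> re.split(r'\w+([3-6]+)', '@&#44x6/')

The pattern matches one or more of a word character; then one or more of a character in [3-6] (captured).
Matches to split on: at [3:7] → '44x6'.
Because the pattern has a capturing group, `split` also inserts each captured text between the pieces.

['@&#', '6', '/']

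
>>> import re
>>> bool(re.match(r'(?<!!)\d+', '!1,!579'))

False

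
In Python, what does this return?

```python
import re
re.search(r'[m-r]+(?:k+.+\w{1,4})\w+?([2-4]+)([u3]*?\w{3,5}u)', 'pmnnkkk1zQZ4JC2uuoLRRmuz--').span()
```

(0, 23)

Pattern: one or more of a character in [m-r]; then one or more of a literal 'k', then one or more of any character, then 1 to 4 of a word character (non-capturing group); then one or more of a word character (lazy); then one or more of a character in [2-4] (captured); then zero or more of one of [u3] (lazy), then 3 to 5 of a word character, then the literal 'u' (captured).
`re.search` tries every starting position until one works.
The match spans [0:23] → 'pmnnkkk1zQZ4JC2uuoLRRmu'.
Captured: group 1 = '2', group 2 = 'uuoLRRmu'.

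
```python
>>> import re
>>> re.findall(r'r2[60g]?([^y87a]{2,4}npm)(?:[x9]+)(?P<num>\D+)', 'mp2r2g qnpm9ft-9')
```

[(' qnpm', 'ft-')]

Pattern: the literal 'r2', then optionally one of [60g]; then 2 to 4 of any character except [y87a], then the literal 'npm' (captured); then one or more of one of [x9] (non-capturing group); then one or more of a non-digit (captured as 'num').
Walking the string: at [3:15] match 'r2g qnpm9ft-', groups = (' qnpm', 'ft-').
Multiple groups make `findall` return tuples — one 2-tuple for the one match.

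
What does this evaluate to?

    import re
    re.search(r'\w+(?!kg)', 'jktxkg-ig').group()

'jktxkg'

The negative lookahead/lookbehind blocks any match where the forbidden context is present.
The match spans [0:6] → 'jktxkg'.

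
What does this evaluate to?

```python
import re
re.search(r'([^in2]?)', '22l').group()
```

''

The match spans [0:0] → ''.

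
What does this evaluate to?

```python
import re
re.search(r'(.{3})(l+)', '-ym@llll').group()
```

The match spans [1:8] → 'ym@llll'.

'ym@llll'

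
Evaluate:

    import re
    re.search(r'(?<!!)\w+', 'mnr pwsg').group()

'mnr'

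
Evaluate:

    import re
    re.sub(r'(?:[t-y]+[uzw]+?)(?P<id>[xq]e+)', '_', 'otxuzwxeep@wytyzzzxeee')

'o_p@_'

Each match is replaced by '_'.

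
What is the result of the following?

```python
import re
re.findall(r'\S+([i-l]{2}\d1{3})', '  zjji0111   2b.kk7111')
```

Pattern: one or more of a non-whitespace character; then exactly 2 of a character in [i-l], then a digit, then exactly 3 of the literal '1' (captured).
Scanning left to right: at [2:10] match 'zjji0111', group 1 = 'ji0111'; at [13:22] match '2b.kk7111', group 1 = 'kk7111'.
Because there's exactly one group, `findall` drops the full match and keeps group 1 from each hit.

['ji0111', 'kk7111']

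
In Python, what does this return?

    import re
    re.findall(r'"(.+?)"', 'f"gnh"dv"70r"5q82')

The `?` after the quantifier makes it lazy — it takes as little as possible before letting the rest of the pattern try.
Scanning left to right: at [1:6] match '"gnh"', group 1 = 'gnh'; at [8:13] match '"70r"', group 1 = '70r'.
With a single group, `findall` returns only what that group captured — 2 items.

['gnh', '70r']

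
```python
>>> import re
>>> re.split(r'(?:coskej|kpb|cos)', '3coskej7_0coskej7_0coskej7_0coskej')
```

['3', '7_0', '7_0', '7_0', '']

The regex engine tests alternatives in the order written; an earlier branch that matches wins even if a later one would match more.
Matches to split on: at [1:7] → 'coskej'; at [10:16] → 'coskej'; at [19:25] → 'coskej'; at [28:34] → 'coskej'.
Splitting on the pattern gives 5 pieces.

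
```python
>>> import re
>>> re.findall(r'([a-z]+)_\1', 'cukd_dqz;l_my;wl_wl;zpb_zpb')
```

['d', 'wl', 'zpb']

`\1` has to match the exact text group 1 already captured.
Because there's exactly one group, `findall` drops the full match and keeps group 1 from each hit.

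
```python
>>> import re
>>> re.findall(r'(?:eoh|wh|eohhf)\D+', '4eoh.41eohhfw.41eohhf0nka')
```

`findall` yields the raw match text (3 of them) because the pattern has no groups.

['eoh.', 'eohhfw.', 'eohhf']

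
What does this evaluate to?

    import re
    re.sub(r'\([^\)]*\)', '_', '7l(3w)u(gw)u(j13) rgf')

Matches: at [2:6] → '(3w)'; at [7:11] → '(gw)'; at [12:17] → '(j13)'.
Each match is replaced by '_'.

'7l_u_u_ rgf'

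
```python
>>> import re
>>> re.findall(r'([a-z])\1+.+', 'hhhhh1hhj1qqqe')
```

A backreference is literal: `\1` must see the identical characters the first group matched.
Scanning left to right: at [0:14] match 'hhhhh1hhj1qqqe', group 1 = 'h'.
With a single group, `findall` returns only what that group captured — 1 item.

['h']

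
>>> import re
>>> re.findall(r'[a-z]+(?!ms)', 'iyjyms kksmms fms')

['iyjyms', 'kksmms', 'fms']

Because the assertion is negative and zero-width, positions next to the forbidden text are skipped.
Scanning left to right: at [0:6] → 'iyjyms'; at [7:13] → 'kksmms'; at [14:17] → 'fms'.
No capturing groups, so `findall` returns the 3 full match strings.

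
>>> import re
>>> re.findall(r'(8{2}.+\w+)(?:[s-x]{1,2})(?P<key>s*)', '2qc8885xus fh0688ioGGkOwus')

[('8885xus fh0688ioGGkOwu', '')]

Pattern: exactly 2 of a literal '8', then one or more of any character, then one or more of a word character (captured); then 1 to 2 of a character in [s-x] (non-capturing group); then zero or more of a literal 's' (captured as 'key').
Walking the string: at [3:26] match '8885xus fh0688ioGGkOwus', groups = ('8885xus fh0688ioGGkOwu', '').
Multiple groups make `findall` return tuples — one 2-tuple for the one match.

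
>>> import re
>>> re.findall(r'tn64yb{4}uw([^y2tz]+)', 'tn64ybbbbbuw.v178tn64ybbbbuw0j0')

Because there's exactly one group, `findall` drops the full match and keeps group 1 from the one hit.

['0j0']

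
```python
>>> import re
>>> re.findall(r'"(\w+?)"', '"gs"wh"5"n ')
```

['gs', '5']

Walking the string: at [0:4] match '"gs"', group 1 = 'gs'; at [6:9] match '"5"', group 1 = '5'.
`findall` collects group 1 from each match (2 total).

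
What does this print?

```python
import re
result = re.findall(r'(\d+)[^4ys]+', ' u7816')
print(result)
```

['781']

This matches one or more of a digit (captured); then one or more of any character except [4ys].
Matches: at [2:6] match '7816', group 1 = '781'.
One capturing group, so `findall` returns just the captured substring from the one match — 1 in all.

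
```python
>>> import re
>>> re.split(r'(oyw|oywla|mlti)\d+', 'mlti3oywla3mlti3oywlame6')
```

['', 'mlti', '', 'oywla', '', 'mlti', 'oywlame6']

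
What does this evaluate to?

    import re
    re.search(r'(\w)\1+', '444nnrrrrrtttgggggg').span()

(0, 3)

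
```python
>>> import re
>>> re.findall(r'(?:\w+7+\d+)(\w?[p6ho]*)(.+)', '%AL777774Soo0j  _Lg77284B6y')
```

[('Soo', '0j  _Lg77284B6y')]

This matches one or more of a word character, then one or more of the literal '7', then one or more of a digit (non-capturing group); then optionally a word character, then zero or more of one of [p6ho] (captured); then one or more of any character (captured).
2 groups means the one result is a tuple of 2 captured strings — 1 here.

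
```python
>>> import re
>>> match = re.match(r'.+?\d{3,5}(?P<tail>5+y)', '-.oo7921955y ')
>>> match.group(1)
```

The pattern matches one or more of any character (lazy); then 3 to 5 of a digit; then one or more of the literal '5', then the literal 'y' (captured as 'tail').
`match` is anchored at position 0; if the pattern doesn't fit there, it returns None.
The match spans [0:12] → '-.oo7921955y'.
Captured: group 1 = '55y'.

'55y'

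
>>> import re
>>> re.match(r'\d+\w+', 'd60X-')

None

This matches one or more of a digit; then one or more of a word character.
`re.match` only tries the pattern at the start of the string.
Here the pattern fails at index 0, so the call returns None.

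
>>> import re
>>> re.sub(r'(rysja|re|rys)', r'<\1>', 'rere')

'<re><re>'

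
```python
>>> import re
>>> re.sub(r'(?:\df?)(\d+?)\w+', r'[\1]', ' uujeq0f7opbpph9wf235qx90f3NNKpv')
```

' uujeq[7]'

The pattern matches a digit, then optionally the literal 'f' (non-capturing group); then one or more of a digit (lazy) (captured); then one or more of a word character.
Matches: at [6:32] → '0f7opbpph9wf235qx90f3NNKpv'.
Each match is replaced using the text its own group 1 captured.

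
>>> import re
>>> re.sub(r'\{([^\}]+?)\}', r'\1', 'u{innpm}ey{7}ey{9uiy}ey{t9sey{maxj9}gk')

'uinnpmey7ey9uiyeyt9sey{maxj9gk'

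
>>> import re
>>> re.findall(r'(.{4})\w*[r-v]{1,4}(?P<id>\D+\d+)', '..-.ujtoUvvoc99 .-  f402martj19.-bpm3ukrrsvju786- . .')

[('..-.', 'oc99'), ('.-  ', 'j19'), ('.-bp', 'ju786')]

The pattern matches exactly 4 of any character (captured); then zero or more of a word character, then 1 to 4 of a character in [r-v]; then one or more of a non-digit, then one or more of a digit (captured as 'id').
Walking the string: at [0:15] match '..-.ujtoUvvoc99', groups = ('..-.', 'oc99'); at [16:31] match '.-  f402martj19', groups = ('.-  ', 'j19'); at [31:48] match '.-bpm3ukrrsvju786', groups = ('.-bp', 'ju786').
With 2 capturing groups, `findall` returns a 2-tuple per match.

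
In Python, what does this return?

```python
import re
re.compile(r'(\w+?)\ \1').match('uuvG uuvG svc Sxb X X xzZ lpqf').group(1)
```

'uuvG'

`\1` has to match the exact text group 1 already captured.
`match` is anchored at position 0; if the pattern doesn't fit there, it returns None.
The match spans [0:9] → 'uuvG uuvG'.
Captured: group 1 = 'uuvG'.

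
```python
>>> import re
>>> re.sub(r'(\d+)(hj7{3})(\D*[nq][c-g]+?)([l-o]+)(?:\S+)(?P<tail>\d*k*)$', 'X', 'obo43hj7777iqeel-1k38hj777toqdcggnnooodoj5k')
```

'obo43hj7777iqeel-1kX'

This matches one or more of a digit (captured); then the literal 'hj', then exactly 3 of a literal '7' (captured); then zero or more of a non-digit, then one of [nq], then one or more of a character in [c-g] (lazy) (captured); then one or more of a character in [l-o] (captured); then one or more of a non-whitespace character (non-capturing group); then zero or more of a digit, then zero or more of the literal 'k' (captured as 'tail'); then anchored at the end.
Matches: at [19:43] → '38hj777toqdcggnnooodoj5k'.
Each match is replaced by 'X'.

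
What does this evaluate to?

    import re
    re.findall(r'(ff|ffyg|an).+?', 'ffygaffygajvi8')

['ff', 'ff']

Alternation isn't longest-match — the leftmost alternative that fits at this position is chosen.
Walking the string: at [0:3] match 'ffy', group 1 = 'ff'; at [5:8] match 'ffy', group 1 = 'ff'.
Because there's exactly one group, `findall` drops the full match and keeps group 1 from each hit.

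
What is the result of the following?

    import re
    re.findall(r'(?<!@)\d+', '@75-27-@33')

['5', '27', '3']

The negative lookahead/lookbehind blocks any match where the forbidden context is present.
With no groups in the pattern, `findall` gives back each whole match — 3 here.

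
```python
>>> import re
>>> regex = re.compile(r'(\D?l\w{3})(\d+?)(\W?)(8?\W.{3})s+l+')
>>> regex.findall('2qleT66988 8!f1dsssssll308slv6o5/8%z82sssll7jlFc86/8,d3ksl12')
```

The pattern matches optionally a non-digit, then the literal 'l', then exactly 3 of a word character (captured); then one or more of a digit (lazy) (captured); then optionally a non-word character (captured); then optionally the literal '8', then a non-word character, then exactly 3 of any character (captured); then one or more of a literal 's', then one or more of a literal 'l'.
Scanning left to right: at [1:23] match 'qleT66988 8!f1dsssssll', groups = ('qleT6', '6988', ' ', '8!f1d'); at [26:43] match 'slv6o5/8%z82sssll', groups = ('slv6o', '5', '/', '8%z82'); at [44:58] match 'jlFc86/8,d3ksl', groups = ('jlFc8', '6', '/', '8,d3k').
With 4 capturing groups, `findall` returns a 4-tuple per match.

[('qleT6', '6988', ' ', '8!f1d'), ('slv6o', '5', '/', '8%z82'), ('jlFc8', '6', '/', '8,d3k')]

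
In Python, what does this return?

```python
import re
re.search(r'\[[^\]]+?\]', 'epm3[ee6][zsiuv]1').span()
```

(4, 9)

`re.search` scans for the first position where the pattern succeeds.
The match spans [4:9] → '[ee6]'.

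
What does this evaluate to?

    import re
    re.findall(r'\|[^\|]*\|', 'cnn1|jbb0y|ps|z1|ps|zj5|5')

['|jbb0y|', '|z1|', '|zj5|']

Walking the string: at [4:11] → '|jbb0y|'; at [13:17] → '|z1|'; at [19:24] → '|zj5|'.
`findall` yields the raw match text (3 of them) because the pattern has no groups.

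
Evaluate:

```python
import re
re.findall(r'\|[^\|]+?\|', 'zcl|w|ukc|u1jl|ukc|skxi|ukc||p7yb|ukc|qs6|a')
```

Matches: at [3:6] → '|w|'; at [9:15] → '|u1jl|'; at [18:24] → '|skxi|'; at [28:34] → '|p7yb|'; at [37:42] → '|qs6|'.
No capturing groups, so `findall` returns the 5 full match strings.

['|w|', '|u1jl|', '|skxi|', '|p7yb|', '|qs6|']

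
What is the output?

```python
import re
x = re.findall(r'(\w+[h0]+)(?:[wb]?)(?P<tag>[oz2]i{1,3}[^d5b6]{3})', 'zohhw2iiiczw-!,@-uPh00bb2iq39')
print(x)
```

2 groups means the one result is a tuple of 2 captured strings — 1 here.

[('zohh', '2iiiczw')]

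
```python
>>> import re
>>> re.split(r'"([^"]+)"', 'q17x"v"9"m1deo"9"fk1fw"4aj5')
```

Matches to split on: at [4:7] → '"v"'; at [8:15] → '"m1deo"'; at [16:23] → '"fk1fw"'.
With a capturing group present, the delimiter's captured portion is kept in the result list.

['q17x', 'v', '9', 'm1deo', '9', 'fk1fw', '4aj5']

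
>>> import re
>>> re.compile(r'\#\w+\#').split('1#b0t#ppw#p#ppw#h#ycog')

Splitting on the pattern gives 4 pieces.

['1', 'ppw', 'ppw', 'ycog']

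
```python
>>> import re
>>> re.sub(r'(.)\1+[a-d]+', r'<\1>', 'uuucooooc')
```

'<u><o>'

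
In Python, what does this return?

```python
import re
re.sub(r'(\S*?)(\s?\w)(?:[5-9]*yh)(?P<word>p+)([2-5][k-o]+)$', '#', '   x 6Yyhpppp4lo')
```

The pattern matches zero or more of a non-whitespace character (lazy) (captured); then optionally whitespace, then a word character (captured); then zero or more of a character in [5-9], then the literal 'yh' (non-capturing group); then one or more of a literal 'p' (captured as 'word'); then a character in [2-5], then one or more of a character in [k-o] (captured); then anchored at the end.
Every occurrence is swapped for '#'.

'   x #'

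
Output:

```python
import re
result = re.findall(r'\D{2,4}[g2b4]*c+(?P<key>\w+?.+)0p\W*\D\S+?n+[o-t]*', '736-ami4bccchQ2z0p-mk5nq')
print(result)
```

This matches 2 to 4 of a non-digit, then zero or more of one of [g2b4]; then one or more of a literal 'c'; then one or more of a word character (lazy), then one or more of any character (captured as 'key'); then the literal '0p', then zero or more of a non-word character, then a non-digit; then one or more of a non-whitespace character (lazy), then one or more of a literal 'n', then zero or more of a character in [o-t].
With a single group, `findall` returns only what that group captured — 1 item.

['hQ2z']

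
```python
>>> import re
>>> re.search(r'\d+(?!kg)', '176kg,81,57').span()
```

A negative assertion filters positions out without eating any characters.
The match spans [0:2] → '17'.

(0, 2)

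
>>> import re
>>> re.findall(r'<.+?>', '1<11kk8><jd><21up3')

Scanning left to right: at [1:8] → '<11kk8>'; at [8:12] → '<jd>'.
`findall` yields the raw match text (2 of them) because the pattern has no groups.

['<11kk8>', '<jd>']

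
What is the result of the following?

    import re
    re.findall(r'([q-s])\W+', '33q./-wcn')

['q']

This matches a character in [q-s] (captured); then one or more of a non-word character.
One capturing group, so `findall` returns just the captured substring from the one match — 1 in all.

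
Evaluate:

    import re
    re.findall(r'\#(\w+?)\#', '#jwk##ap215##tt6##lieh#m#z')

['jwk', 'ap215', 'tt6', 'lieh']

Walking the string: at [0:5] match '#jwk#', group 1 = 'jwk'; at [5:12] match '#ap215#', group 1 = 'ap215'; at [12:17] match '#tt6#', group 1 = 'tt6'; at [17:23] match '#lieh#', group 1 = 'lieh'.
With a single group, `findall` returns only what that group captured — 4 items.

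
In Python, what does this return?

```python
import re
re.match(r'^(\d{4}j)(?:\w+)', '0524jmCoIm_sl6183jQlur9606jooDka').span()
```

(0, 32)

This matches anchored at the start of the string; then exactly 4 of a digit, then the literal 'j' (captured); then one or more of a word character (non-capturing group).
`match` is anchored at position 0; if the pattern doesn't fit there, it returns None.
The match spans [0:32] → '0524jmCoIm_sl6183jQlur9606jooDka'.
Captured: group 1 = '0524j'.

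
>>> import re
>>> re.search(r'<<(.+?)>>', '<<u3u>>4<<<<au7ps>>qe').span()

(0, 7)

The match spans [0:7] → '<<u3u>>'.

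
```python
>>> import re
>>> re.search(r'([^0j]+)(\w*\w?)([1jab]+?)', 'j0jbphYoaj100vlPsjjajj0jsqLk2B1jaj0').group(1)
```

The pattern matches one or more of any character except [0j] (captured); then zero or more of a word character, then optionally a word character (captured); then one or more of one of [1jab] (lazy) (captured).
`search` walks the string left to right and returns the first match it finds.
The match spans [3:34] → 'bphYoaj100vlPsjjajj0jsqLk2B1jaj'.
Captured: group 1 = 'bphYoa', group 2 = 'j100vlPsjjajj0jsqLk2B1ja', group 3 = 'j'.

'bphYoa'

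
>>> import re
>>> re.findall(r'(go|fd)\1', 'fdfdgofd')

['fd']

A backreference is literal: `\1` must see the identical characters the first group matched.
Scanning left to right: at [0:4] match 'fdfd', group 1 = 'fd'.
`findall` collects group 1 from the one match (1 total).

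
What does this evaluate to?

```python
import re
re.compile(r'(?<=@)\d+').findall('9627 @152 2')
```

The `(?=…)`/`(?<=…)` assertion just peeks at neighbouring text; it doesn't advance the match position.
No capturing groups, so `findall` returns the 1 full match string.

['152']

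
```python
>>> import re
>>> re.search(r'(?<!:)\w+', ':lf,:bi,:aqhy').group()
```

'f'

Because the assertion is negative and zero-width, positions next to the forbidden text are skipped.
The match spans [2:3] → 'f'.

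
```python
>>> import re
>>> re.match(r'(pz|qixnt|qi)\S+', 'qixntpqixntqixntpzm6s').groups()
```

('qixnt',)

The match spans [0:21] → 'qixntpqixntqixntpzm6s'.
Captured: group 1 = 'qixnt'.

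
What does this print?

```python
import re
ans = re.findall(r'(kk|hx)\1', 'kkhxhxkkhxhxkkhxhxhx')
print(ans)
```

['hx', 'hx', 'hx']

`\1` is not a pattern — it's the concrete string captured by group 1, re-applied verbatim.
Walking the string: at [2:6] match 'hxhx', group 1 = 'hx'; at [8:12] match 'hxhx', group 1 = 'hx'; at [14:18] match 'hxhx', group 1 = 'hx'.
One capturing group, so `findall` returns just the captured substring from each match — 3 in all.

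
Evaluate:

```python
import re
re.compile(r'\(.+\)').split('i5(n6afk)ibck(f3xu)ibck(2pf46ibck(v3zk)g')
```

Matches to split on: at [2:39] → '(n6afk)ibck(f3xu)ibck(2pf46ibck(v3zk)'.
Each match becomes a cut point; 2 segments remain.

['i5', 'g']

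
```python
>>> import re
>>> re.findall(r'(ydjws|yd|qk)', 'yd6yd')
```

Matches: at [0:2] match 'yd', group 1 = 'yd'; at [3:5] match 'yd', group 1 = 'yd'.
One capturing group, so `findall` returns just the captured substring from each match — 2 in all.

['yd', 'yd']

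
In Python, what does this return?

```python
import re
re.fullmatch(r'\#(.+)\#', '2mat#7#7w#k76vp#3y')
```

None

For `fullmatch`, every character of the input must be accounted for by the pattern.
Here the string isn't matched end-to-end, so the call returns None.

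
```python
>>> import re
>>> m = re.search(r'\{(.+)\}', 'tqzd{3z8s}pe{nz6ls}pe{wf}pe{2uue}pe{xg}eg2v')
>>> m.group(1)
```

`re.search` scans for the first position where the pattern succeeds.
The match spans [4:39] → '{3z8s}pe{nz6ls}pe{wf}pe{2uue}pe{xg}'.
Captured: group 1 = '3z8s}pe{nz6ls}pe{wf}pe{2uue}pe{xg'.

'3z8s}pe{nz6ls}pe{wf}pe{2uue}pe{xg'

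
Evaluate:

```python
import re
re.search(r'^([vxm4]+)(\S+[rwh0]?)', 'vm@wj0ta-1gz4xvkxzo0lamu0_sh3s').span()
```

The match spans [0:30] → 'vm@wj0ta-1gz4xvkxzo0lamu0_sh3s'.

(0, 30)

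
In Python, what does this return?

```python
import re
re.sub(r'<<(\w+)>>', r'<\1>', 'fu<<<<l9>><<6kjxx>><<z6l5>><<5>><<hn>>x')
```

'fu<<<l9><6kjxx><z6l5><5><hn>x'

Matches: at [4:10] → '<<l9>>'; at [10:19] → '<<6kjxx>>'; at [19:27] → '<<z6l5>>'; at [27:32] → '<<5>>'; at [32:38] → '<<hn>>'.
Each match is replaced using the text its own group 1 captured.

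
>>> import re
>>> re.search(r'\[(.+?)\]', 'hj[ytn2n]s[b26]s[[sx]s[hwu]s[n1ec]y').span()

(2, 9)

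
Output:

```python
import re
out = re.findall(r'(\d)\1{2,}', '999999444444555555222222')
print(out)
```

['9', '4', '5', '2']

The backreference `\1` re-matches whatever the first group consumed, character for character.
Walking the string: at [0:6] match '999999', group 1 = '9'; at [6:12] match '444444', group 1 = '4'; at [12:18] match '555555', group 1 = '5'; at [18:24] match '222222', group 1 = '2'.
`findall` collects group 1 from each match (4 total).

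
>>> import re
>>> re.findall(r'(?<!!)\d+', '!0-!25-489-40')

['5', '489', '40']

`(?!…)`/`(?<!…)` only lets a position through if the neighbouring text does NOT match; no characters are consumed.
`findall` yields the raw match text (3 of them) because the pattern has no groups.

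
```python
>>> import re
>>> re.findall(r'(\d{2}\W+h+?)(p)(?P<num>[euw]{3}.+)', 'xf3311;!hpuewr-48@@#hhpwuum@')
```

[('11;!h', 'p', 'uewr-48@@#hhpwuum@')]

`findall` packs the 3 group values into a tuple for every match.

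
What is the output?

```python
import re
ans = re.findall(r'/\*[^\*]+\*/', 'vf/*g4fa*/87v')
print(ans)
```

Since nothing is captured, `findall` lists the 1 matched substring directly.

['/*g4fa*/']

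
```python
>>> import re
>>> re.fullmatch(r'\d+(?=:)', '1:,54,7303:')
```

None

The `(?=…)`/`(?<=…)` assertion just peeks at neighbouring text; it doesn't advance the match position.
`re.fullmatch` requires the pattern to consume the entire string.
Here the pattern can't cover the whole string, so the call returns None.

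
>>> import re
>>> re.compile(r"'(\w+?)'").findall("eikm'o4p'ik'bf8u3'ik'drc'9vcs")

['o4p', 'bf8u3', 'drc']

Scanning left to right: at [4:9] match "'o4p'", group 1 = 'o4p'; at [11:18] match "'bf8u3'", group 1 = 'bf8u3'; at [20:25] match "'drc'", group 1 = 'drc'.
`findall` collects group 1 from each match (3 total).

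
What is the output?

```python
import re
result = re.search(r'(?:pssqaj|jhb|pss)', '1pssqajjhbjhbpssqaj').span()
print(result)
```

(1, 7)

Branches in `(...|...)` are attempted left-to-right; the first branch that allows the whole pattern to succeed is taken.
The match spans [1:7] → 'pssqaj'.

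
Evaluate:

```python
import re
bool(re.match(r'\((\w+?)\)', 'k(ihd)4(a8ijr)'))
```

False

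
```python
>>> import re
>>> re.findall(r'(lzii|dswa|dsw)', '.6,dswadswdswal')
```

Alternation tries branches left to right and keeps the first one that lets the overall match succeed at that position.
Walking the string: at [3:7] match 'dswa', group 1 = 'dswa'; at [7:10] match 'dsw', group 1 = 'dsw'; at [10:14] match 'dswa', group 1 = 'dswa'.
With a single group, `findall` returns only what that group captured — 3 items.

['dswa', 'dsw', 'dswa']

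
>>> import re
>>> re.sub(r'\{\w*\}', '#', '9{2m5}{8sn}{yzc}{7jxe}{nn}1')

'9#####1'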